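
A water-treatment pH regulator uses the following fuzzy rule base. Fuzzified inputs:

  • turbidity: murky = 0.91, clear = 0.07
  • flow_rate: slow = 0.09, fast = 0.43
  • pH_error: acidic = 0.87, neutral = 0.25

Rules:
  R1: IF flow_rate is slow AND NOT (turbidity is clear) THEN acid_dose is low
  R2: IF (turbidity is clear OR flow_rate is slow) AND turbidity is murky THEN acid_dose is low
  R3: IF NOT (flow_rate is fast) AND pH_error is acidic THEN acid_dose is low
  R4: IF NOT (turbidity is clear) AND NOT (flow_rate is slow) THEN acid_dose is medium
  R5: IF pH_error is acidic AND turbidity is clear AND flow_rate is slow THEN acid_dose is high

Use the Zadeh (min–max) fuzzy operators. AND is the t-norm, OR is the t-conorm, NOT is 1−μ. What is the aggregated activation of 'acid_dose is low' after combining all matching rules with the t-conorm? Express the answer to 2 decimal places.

R1: slow=0.09, ¬clear=1−0.07=0.93; AND[min(a, b)] → w = 0.09
R2: (clear=0.07 OR slow=0.09) = 0.09; AND[min(a, b)] with murky=0.91 → w = 0.09
R3: ¬fast=1−0.43=0.57, acidic=0.87; AND[min(a, b)] → w = 0.57
R4: ¬clear=1−0.07=0.93, ¬slow=1−0.09=0.91; AND[min(a, b)] → w = 0.91
R5: acidic=0.87, clear=0.07, slow=0.09; AND[min(a, b)] → w = 0.07
Rules with consequent 'low': {R1, R2, R3} → strengths 0.09, 0.09, 0.57
Aggregate via t-conorm [max(a, b)]: 0.57

0.57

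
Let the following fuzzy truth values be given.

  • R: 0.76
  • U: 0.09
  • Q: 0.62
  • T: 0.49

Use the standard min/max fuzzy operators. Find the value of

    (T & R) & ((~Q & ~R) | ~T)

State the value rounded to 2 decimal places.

0.49

T & R = min(a, b) on (0.49, 0.76) = 0.49
~Q = 1 − 0.62 = 0.38
~R = 1 − 0.76 = 0.24
~Q & ~R = min(a, b) on (0.38, 0.24) = 0.24
~T = 1 − 0.49 = 0.51
(~Q & ~R) | ~T = max(a, b) on (0.24, 0.51) = 0.51
(T & R) & ((~Q & ~R) | ~T) = min(a, b) on (0.49, 0.51) = 0.49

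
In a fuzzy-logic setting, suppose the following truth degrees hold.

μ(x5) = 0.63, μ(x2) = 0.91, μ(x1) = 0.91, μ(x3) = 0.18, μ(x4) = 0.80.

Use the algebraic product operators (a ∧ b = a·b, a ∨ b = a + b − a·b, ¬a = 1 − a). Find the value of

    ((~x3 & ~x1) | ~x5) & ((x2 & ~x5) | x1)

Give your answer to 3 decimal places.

0.392

~x3 = 1 − 0.1800 = 0.8200
~x1 = 1 − 0.9100 = 0.0900
~x3 & ~x1 = a·b on (0.8200, 0.0900) = 0.0738
~x5 = 1 − 0.6300 = 0.3700
(~x3 & ~x1) | ~x5 = a + b − a·b on (0.0738, 0.3700) = 0.4165
~x5 = 1 − 0.6300 = 0.3700
x2 & ~x5 = a·b on (0.9100, 0.3700) = 0.3367
(x2 & ~x5) | x1 = a + b − a·b on (0.3367, 0.9100) = 0.9403
((~x3 & ~x1) | ~x5) & ((x2 & ~x5) | x1) = a·b on (0.4165, 0.9403) = 0.3916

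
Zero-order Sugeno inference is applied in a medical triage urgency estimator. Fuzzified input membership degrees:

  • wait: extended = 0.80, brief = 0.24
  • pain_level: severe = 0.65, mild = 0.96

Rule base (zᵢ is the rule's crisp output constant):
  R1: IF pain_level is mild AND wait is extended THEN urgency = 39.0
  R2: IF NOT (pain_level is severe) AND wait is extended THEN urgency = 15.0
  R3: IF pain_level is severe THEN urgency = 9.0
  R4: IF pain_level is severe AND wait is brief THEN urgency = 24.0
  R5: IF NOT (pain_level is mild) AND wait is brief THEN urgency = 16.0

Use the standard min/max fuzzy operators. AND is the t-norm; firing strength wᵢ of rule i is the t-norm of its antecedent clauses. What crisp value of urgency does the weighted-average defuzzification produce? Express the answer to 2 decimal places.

23.41

R1 (z=39.0): mild=0.96, extended=0.80; AND[min(a, b)] → w = 0.80
R2 (z=15.0): ¬severe=1−0.65=0.35, extended=0.80; AND[min(a, b)] → w = 0.35
R3 (z=9.0): severe=0.65 → w = 0.65
R4 (z=24.0): severe=0.65, brief=0.24; AND[min(a, b)] → w = 0.24
R5 (z=16.0): ¬mild=1−0.96=0.04, brief=0.24; AND[min(a, b)] → w = 0.04
Weighted average = (0.80·39.0 + 0.35·15.0 + 0.65·9.0 + 0.24·24.0 + 0.04·16.0) / (0.80 + 0.35 + 0.65 + 0.24 + 0.04)
  = 48.7000 / 2.0800 = 23.41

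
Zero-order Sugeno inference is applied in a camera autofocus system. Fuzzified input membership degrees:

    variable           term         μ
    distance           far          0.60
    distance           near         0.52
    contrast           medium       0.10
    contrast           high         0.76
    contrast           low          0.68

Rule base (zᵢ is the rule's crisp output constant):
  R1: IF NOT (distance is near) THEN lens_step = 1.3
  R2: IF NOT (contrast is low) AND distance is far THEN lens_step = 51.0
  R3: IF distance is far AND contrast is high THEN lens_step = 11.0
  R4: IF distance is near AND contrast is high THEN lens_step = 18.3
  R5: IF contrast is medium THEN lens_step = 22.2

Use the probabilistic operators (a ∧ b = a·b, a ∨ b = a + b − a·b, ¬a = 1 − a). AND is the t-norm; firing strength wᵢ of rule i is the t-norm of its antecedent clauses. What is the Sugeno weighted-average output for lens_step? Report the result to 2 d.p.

R1 (z=1.3): ¬near=1−0.52=0.48 → w = 0.4800
R2 (z=51.0): ¬low=1−0.68=0.32, far=0.60; AND[a·b] → w = 0.1920
R3 (z=11.0): far=0.60, high=0.76; AND[a·b] → w = 0.4560
R4 (z=18.3): near=0.52, high=0.76; AND[a·b] → w = 0.3952
R5 (z=22.2): medium=0.10 → w = 0.1000
Weighted average = (0.4800·1.3 + 0.1920·51.0 + 0.4560·11.0 + 0.3952·18.3 + 0.1000·22.2) / (0.4800 + 0.1920 + 0.4560 + 0.3952 + 0.1000)
  = 24.8842 / 1.6232 = 15.33

15.33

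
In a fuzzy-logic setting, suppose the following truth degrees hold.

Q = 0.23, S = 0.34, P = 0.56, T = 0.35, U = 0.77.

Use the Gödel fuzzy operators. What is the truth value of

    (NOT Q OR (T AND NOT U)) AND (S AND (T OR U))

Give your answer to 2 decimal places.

0.34

NOT Q = 1 − 0.23 = 0.77
NOT U = 1 − 0.77 = 0.23
T AND NOT U = min(a, b) on (0.35, 0.23) = 0.23
NOT Q OR (T AND NOT U) = max(a, b) on (0.77, 0.23) = 0.77
T OR U = max(a, b) on (0.35, 0.77) = 0.77
S AND (T OR U) = min(a, b) on (0.34, 0.77) = 0.34
(NOT Q OR (T AND NOT U)) AND (S AND (T OR U)) = min(a, b) on (0.77, 0.34) = 0.34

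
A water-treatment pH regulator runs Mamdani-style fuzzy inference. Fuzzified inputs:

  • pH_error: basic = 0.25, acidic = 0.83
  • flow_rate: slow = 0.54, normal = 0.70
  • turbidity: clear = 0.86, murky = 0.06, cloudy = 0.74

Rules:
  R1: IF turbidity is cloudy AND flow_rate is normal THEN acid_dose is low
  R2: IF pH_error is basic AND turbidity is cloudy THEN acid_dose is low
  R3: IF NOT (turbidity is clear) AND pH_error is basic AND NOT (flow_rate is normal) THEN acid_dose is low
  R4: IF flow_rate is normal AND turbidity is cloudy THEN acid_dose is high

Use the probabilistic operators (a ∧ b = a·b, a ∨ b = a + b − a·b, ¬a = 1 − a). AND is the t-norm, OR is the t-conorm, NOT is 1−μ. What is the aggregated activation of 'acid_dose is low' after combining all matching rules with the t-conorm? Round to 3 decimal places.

R1: cloudy=0.74, normal=0.70; AND[a·b] → w = 0.5180
R2: basic=0.25, cloudy=0.74; AND[a·b] → w = 0.1850
R3: ¬clear=1−0.86=0.14, basic=0.25, ¬normal=1−0.70=0.30; AND[a·b] → w = 0.0105
R4: normal=0.70, cloudy=0.74; AND[a·b] → w = 0.5180
Rules with consequent 'low': {R1, R2, R3} → strengths 0.5180, 0.1850, 0.0105
Aggregate via t-conorm [a + b − a·b]: 0.6113

0.611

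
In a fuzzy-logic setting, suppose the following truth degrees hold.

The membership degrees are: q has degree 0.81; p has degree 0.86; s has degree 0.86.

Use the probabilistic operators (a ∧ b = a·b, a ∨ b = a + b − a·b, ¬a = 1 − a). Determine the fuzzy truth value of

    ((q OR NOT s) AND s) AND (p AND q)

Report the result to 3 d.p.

0.501

NOT s = 1 − 0.8600 = 0.1400
q OR NOT s = a + b − a·b on (0.8100, 0.1400) = 0.8366
(q OR NOT s) AND s = a·b on (0.8366, 0.8600) = 0.7195
p AND q = a·b on (0.8600, 0.8100) = 0.6966
((q OR NOT s) AND s) AND (p AND q) = a·b on (0.7195, 0.6966) = 0.5012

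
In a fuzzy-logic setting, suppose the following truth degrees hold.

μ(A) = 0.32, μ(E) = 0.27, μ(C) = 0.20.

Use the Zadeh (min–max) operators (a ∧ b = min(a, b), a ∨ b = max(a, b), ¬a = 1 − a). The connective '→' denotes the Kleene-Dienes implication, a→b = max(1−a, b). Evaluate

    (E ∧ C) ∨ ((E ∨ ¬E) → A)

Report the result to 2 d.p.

E ∧ C = min(a, b) on (0.27, 0.20) = 0.20
¬E = 1 − 0.27 = 0.73
E ∨ ¬E = max(a, b) on (0.27, 0.73) = 0.73
(E ∨ ¬E) → A  [Kleene-Dienes: max(1−a, b)] with a=0.73, b=0.32 → 0.32
(E ∧ C) ∨ ((E ∨ ¬E) → A) = max(a, b) on (0.20, 0.32) = 0.32

0.32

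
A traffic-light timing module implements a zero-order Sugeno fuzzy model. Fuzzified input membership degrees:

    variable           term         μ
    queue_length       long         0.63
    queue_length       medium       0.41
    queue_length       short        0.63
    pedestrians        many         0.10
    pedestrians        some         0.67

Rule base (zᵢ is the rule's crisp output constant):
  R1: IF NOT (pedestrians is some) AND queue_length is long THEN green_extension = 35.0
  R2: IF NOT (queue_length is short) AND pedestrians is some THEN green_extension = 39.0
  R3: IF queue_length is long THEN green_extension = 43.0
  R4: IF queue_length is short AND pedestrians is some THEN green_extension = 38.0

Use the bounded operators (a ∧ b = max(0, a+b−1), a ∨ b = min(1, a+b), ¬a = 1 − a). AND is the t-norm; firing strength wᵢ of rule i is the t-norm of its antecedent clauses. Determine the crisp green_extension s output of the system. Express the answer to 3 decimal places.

41.289

R1 (z=35.0): ¬some=1−0.67=0.33, long=0.63; AND[max(0, a+b−1)] → w = 0.00
R2 (z=39.0): ¬short=1−0.63=0.37, some=0.67; AND[max(0, a+b−1)] → w = 0.04
R3 (z=43.0): long=0.63 → w = 0.63
R4 (z=38.0): short=0.63, some=0.67; AND[max(0, a+b−1)] → w = 0.30
Weighted average = (0.00·35.0 + 0.04·39.0 + 0.63·43.0 + 0.30·38.0) / (0.00 + 0.04 + 0.63 + 0.30)
  = 40.0500 / 0.9700 = 41.289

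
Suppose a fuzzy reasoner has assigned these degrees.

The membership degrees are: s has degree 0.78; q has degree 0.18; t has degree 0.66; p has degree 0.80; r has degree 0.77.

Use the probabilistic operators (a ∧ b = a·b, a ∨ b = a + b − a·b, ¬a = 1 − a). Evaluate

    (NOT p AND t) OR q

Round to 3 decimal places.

NOT p = 1 − 0.8000 = 0.2000
NOT p AND t = a·b on (0.2000, 0.6600) = 0.1320
(NOT p AND t) OR q = a + b − a·b on (0.1320, 0.1800) = 0.2882

0.288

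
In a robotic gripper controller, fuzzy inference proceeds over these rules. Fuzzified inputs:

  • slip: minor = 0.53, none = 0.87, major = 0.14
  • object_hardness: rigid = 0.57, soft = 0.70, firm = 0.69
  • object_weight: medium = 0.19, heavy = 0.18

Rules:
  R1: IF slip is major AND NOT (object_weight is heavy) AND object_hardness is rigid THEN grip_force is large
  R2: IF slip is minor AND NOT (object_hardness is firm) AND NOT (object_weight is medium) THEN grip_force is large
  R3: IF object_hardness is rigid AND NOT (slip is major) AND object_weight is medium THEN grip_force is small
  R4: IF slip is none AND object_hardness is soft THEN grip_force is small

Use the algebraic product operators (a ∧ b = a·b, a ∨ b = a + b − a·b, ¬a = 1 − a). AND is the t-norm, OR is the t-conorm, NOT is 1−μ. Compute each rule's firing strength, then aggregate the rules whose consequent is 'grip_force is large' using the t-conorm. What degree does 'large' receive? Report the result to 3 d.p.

0.190

R1: major=0.14, ¬heavy=1−0.18=0.82, rigid=0.57; AND[a·b] → w = 0.0654
R2: minor=0.53, ¬firm=1−0.69=0.31, ¬medium=1−0.19=0.81; AND[a·b] → w = 0.1331
R3: rigid=0.57, ¬major=1−0.14=0.86, medium=0.19; AND[a·b] → w = 0.0931
R4: none=0.87, soft=0.70; AND[a·b] → w = 0.6090
Rules with consequent 'large': {R1, R2} → strengths 0.0654, 0.1331
Aggregate via t-conorm [a + b − a·b]: 0.1898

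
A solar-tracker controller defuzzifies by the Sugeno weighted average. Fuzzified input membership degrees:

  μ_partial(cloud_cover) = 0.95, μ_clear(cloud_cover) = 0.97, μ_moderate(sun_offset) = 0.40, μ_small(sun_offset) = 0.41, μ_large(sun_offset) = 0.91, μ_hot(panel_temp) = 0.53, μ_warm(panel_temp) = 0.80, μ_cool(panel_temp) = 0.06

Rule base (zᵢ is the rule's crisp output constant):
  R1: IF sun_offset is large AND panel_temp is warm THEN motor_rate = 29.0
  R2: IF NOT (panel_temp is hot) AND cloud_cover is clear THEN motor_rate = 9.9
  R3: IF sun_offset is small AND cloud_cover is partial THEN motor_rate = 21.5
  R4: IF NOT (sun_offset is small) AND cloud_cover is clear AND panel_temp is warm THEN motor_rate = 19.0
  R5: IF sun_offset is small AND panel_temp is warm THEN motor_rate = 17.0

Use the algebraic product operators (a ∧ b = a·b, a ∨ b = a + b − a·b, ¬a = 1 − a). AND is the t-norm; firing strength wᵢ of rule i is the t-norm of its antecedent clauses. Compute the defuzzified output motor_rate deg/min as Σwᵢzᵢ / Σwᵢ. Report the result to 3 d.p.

R1 (z=29.0): large=0.91, warm=0.80; AND[a·b] → w = 0.7280
R2 (z=9.9): ¬hot=1−0.53=0.47, clear=0.97; AND[a·b] → w = 0.4559
R3 (z=21.5): small=0.41, partial=0.95; AND[a·b] → w = 0.3895
R4 (z=19.0): ¬small=1−0.41=0.59, clear=0.97, warm=0.80; AND[a·b] → w = 0.4578
R5 (z=17.0): small=0.41, warm=0.80; AND[a·b] → w = 0.3280
Weighted average = (0.7280·29.0 + 0.4559·9.9 + 0.3895·21.5 + 0.4578·19.0 + 0.3280·17.0) / (0.7280 + 0.4559 + 0.3895 + 0.4578 + 0.3280)
  = 48.2746 / 2.3592 = 20.462

20.462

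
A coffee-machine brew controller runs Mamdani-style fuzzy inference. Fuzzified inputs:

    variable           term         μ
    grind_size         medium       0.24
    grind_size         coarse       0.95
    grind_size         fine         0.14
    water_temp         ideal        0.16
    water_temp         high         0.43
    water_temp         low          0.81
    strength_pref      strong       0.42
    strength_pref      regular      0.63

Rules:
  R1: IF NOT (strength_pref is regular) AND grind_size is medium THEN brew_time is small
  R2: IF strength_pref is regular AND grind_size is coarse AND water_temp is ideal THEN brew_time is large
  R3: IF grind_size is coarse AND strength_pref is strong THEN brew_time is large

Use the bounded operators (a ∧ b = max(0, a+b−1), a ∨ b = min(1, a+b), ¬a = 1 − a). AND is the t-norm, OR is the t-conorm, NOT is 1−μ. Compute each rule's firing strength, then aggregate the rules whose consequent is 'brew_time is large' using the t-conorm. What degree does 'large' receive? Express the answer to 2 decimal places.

0.37

R1: ¬regular=1−0.63=0.37, medium=0.24; AND[max(0, a+b−1)] → w = 0.00
R2: regular=0.63, coarse=0.95, ideal=0.16; AND[max(0, a+b−1)] → w = 0.00
R3: coarse=0.95, strong=0.42; AND[max(0, a+b−1)] → w = 0.37
Rules with consequent 'large': {R2, R3} → strengths 0.00, 0.37
Aggregate via t-conorm [min(1, a+b)]: 0.37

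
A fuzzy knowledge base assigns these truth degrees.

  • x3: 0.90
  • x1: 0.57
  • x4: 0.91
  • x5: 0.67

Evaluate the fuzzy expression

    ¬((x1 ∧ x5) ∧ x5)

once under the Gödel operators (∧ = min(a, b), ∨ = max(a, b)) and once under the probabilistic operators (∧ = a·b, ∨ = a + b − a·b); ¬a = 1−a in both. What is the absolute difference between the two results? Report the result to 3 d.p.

Under Gödel:
  x1 ∧ x5 = min(a, b) on (0.57, 0.67) = 0.57
  (x1 ∧ x5) ∧ x5 = min(a, b) on (0.57, 0.67) = 0.57
  ¬((x1 ∧ x5) ∧ x5) = 1 − 0.57 = 0.43
  → value = 0.4300
Under probabilistic:
  x1 ∧ x5 = a·b on (0.5700, 0.6700) = 0.3819
  (x1 ∧ x5) ∧ x5 = a·b on (0.3819, 0.6700) = 0.2559
  ¬((x1 ∧ x5) ∧ x5) = 1 − 0.2559 = 0.7441
  → value = 0.7441
|0.4300 − 0.7441| = 0.314

0.314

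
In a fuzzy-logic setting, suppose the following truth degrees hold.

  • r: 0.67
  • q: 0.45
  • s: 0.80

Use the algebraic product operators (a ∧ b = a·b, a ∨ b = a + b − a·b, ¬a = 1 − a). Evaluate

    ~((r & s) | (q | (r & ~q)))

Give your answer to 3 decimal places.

r & s = a·b on (0.6700, 0.8000) = 0.5360
~q = 1 − 0.4500 = 0.5500
r & ~q = a·b on (0.6700, 0.5500) = 0.3685
q | (r & ~q) = a + b − a·b on (0.4500, 0.3685) = 0.6527
(r & s) | (q | (r & ~q)) = a + b − a·b on (0.5360, 0.6527) = 0.8388
~((r & s) | (q | (r & ~q))) = 1 − 0.8388 = 0.1612

0.161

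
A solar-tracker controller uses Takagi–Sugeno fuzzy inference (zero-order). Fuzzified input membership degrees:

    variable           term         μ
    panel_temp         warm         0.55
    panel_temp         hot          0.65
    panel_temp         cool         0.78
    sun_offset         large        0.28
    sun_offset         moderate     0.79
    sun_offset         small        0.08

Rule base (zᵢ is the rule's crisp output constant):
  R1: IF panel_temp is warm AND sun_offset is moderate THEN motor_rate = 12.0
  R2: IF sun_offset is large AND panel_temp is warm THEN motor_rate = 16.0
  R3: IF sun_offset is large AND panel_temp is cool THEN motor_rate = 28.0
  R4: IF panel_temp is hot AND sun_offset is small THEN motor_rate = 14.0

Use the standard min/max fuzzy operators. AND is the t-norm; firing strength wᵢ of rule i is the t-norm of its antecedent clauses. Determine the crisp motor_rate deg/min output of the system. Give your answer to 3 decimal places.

16.840

R1 (z=12.0): warm=0.55, moderate=0.79; AND[min(a, b)] → w = 0.55
R2 (z=16.0): large=0.28, warm=0.55; AND[min(a, b)] → w = 0.28
R3 (z=28.0): large=0.28, cool=0.78; AND[min(a, b)] → w = 0.28
R4 (z=14.0): hot=0.65, small=0.08; AND[min(a, b)] → w = 0.08
Weighted average = (0.55·12.0 + 0.28·16.0 + 0.28·28.0 + 0.08·14.0) / (0.55 + 0.28 + 0.28 + 0.08)
  = 20.0400 / 1.1900 = 16.840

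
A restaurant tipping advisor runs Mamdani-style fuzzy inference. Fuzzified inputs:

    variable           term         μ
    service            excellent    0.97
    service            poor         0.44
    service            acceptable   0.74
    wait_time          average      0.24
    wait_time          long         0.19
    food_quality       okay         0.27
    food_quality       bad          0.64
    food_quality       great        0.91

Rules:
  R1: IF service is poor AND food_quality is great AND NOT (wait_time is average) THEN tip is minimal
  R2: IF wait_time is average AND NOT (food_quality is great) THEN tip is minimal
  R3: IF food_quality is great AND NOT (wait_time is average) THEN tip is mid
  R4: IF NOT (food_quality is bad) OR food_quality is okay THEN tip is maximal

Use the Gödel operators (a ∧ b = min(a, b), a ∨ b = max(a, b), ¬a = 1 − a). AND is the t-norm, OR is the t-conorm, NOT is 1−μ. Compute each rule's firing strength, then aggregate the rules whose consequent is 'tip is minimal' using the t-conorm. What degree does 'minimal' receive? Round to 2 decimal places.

R1: poor=0.44, great=0.91, ¬average=1−0.24=0.76; AND[min(a, b)] → w = 0.44
R2: average=0.24, ¬great=1−0.91=0.09; AND[min(a, b)] → w = 0.09
R3: great=0.91, ¬average=1−0.24=0.76; AND[min(a, b)] → w = 0.76
R4: ¬bad=1−0.64=0.36, okay=0.27; OR[max(a, b)] → w = 0.36
Rules with consequent 'minimal': {R1, R2} → strengths 0.44, 0.09
Aggregate via t-conorm [max(a, b)]: 0.44

0.44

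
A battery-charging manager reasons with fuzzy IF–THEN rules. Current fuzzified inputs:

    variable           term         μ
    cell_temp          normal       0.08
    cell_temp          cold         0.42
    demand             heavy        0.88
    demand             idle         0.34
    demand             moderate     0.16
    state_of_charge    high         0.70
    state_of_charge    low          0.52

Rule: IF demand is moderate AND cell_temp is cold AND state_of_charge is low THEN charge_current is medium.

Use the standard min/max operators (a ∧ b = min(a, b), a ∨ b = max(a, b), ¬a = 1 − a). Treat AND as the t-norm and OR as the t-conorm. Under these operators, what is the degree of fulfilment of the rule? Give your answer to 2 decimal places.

firing strength: moderate=0.16, cold=0.42, low=0.52; AND[min(a, b)] → w = 0.16

0.16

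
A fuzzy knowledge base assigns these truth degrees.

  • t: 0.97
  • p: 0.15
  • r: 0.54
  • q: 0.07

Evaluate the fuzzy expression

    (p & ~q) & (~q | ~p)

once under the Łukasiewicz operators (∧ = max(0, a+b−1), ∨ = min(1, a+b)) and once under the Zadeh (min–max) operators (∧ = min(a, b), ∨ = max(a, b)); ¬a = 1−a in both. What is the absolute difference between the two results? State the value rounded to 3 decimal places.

Under Łukasiewicz:
  ~q = 1 − 0.07 = 0.93
  p & ~q = max(0, a+b−1) on (0.15, 0.93) = 0.08
  ~q = 1 − 0.07 = 0.93
  ~p = 1 − 0.15 = 0.85
  ~q | ~p = min(1, a+b) on (0.93, 0.85) = 1.00
  (p & ~q) & (~q | ~p) = max(0, a+b−1) on (0.08, 1.00) = 0.08
  → value = 0.0800
Under Zadeh (min–max):
  ~q = 1 − 0.07 = 0.93
  p & ~q = min(a, b) on (0.15, 0.93) = 0.15
  ~q = 1 − 0.07 = 0.93
  ~p = 1 − 0.15 = 0.85
  ~q | ~p = max(a, b) on (0.93, 0.85) = 0.93
  (p & ~q) & (~q | ~p) = min(a, b) on (0.15, 0.93) = 0.15
  → value = 0.1500
|0.0800 − 0.1500| = 0.070

0.070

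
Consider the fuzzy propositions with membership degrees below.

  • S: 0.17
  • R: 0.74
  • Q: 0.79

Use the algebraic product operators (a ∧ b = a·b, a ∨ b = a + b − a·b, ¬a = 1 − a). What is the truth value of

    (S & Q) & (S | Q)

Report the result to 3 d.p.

0.111

S & Q = a·b on (0.1700, 0.7900) = 0.1343
S | Q = a + b − a·b on (0.1700, 0.7900) = 0.8257
(S & Q) & (S | Q) = a·b on (0.1343, 0.8257) = 0.1109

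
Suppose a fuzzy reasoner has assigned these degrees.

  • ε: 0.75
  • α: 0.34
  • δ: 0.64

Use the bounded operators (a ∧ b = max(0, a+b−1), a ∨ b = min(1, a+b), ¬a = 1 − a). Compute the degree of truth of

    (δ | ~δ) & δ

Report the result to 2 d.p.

~δ = 1 − 0.64 = 0.36
δ | ~δ = min(1, a+b) on (0.64, 0.36) = 1.00
(δ | ~δ) & δ = max(0, a+b−1) on (1.00, 0.64) = 0.64

0.64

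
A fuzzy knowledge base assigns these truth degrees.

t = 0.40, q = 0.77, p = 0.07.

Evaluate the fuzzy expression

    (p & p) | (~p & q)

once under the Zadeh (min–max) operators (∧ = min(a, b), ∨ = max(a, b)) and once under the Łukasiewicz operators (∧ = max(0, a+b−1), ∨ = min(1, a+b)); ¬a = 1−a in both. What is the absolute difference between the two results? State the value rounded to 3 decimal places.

Under Zadeh (min–max):
  p & p = min(a, b) on (0.07, 0.07) = 0.07
  ~p = 1 − 0.07 = 0.93
  ~p & q = min(a, b) on (0.93, 0.77) = 0.77
  (p & p) | (~p & q) = max(a, b) on (0.07, 0.77) = 0.77
  → value = 0.7700
Under Łukasiewicz:
  p & p = max(0, a+b−1) on (0.07, 0.07) = 0.00
  ~p = 1 − 0.07 = 0.93
  ~p & q = max(0, a+b−1) on (0.93, 0.77) = 0.70
  (p & p) | (~p & q) = min(1, a+b) on (0.00, 0.70) = 0.70
  → value = 0.7000
|0.7700 − 0.7000| = 0.070

0.070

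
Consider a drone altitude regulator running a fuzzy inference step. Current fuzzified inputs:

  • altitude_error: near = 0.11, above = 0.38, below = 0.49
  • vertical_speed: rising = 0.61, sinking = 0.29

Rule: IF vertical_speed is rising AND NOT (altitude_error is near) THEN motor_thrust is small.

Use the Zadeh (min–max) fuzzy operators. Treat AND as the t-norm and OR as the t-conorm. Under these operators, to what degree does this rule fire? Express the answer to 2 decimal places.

firing strength: rising=0.61, ¬near=1−0.11=0.89; AND[min(a, b)] → w = 0.61

0.61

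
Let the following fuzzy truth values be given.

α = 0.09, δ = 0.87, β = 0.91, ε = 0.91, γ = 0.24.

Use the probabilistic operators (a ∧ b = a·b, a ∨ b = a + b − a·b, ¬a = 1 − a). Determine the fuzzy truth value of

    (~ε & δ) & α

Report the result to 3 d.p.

~ε = 1 − 0.9100 = 0.0900
~ε & δ = a·b on (0.0900, 0.8700) = 0.0783
(~ε & δ) & α = a·b on (0.0783, 0.0900) = 0.0070

0.007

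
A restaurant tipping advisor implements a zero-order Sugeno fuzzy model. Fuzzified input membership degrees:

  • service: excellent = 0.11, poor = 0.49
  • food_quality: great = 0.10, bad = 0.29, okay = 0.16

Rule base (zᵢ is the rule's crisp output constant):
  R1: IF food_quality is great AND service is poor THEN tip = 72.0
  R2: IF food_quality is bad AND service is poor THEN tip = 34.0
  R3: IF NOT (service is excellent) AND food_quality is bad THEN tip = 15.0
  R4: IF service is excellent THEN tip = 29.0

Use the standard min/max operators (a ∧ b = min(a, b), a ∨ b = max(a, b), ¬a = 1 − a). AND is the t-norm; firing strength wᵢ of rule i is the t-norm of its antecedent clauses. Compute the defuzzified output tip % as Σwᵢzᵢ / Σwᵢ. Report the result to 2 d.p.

31.14

R1 (z=72.0): great=0.10, poor=0.49; AND[min(a, b)] → w = 0.10
R2 (z=34.0): bad=0.29, poor=0.49; AND[min(a, b)] → w = 0.29
R3 (z=15.0): ¬excellent=1−0.11=0.89, bad=0.29; AND[min(a, b)] → w = 0.29
R4 (z=29.0): excellent=0.11 → w = 0.11
Weighted average = (0.10·72.0 + 0.29·34.0 + 0.29·15.0 + 0.11·29.0) / (0.10 + 0.29 + 0.29 + 0.11)
  = 24.6000 / 0.7900 = 31.14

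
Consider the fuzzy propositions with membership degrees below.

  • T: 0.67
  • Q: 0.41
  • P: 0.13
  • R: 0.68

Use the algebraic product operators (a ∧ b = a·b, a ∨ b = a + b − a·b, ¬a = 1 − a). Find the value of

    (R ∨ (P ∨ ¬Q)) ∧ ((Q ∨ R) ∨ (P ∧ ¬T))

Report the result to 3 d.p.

0.726

¬Q = 1 − 0.4100 = 0.5900
P ∨ ¬Q = a + b − a·b on (0.1300, 0.5900) = 0.6433
R ∨ (P ∨ ¬Q) = a + b − a·b on (0.6800, 0.6433) = 0.8859
Q ∨ R = a + b − a·b on (0.4100, 0.6800) = 0.8112
¬T = 1 − 0.6700 = 0.3300
P ∧ ¬T = a·b on (0.1300, 0.3300) = 0.0429
(Q ∨ R) ∨ (P ∧ ¬T) = a + b − a·b on (0.8112, 0.0429) = 0.8193
(R ∨ (P ∨ ¬Q)) ∧ ((Q ∨ R) ∨ (P ∧ ¬T)) = a·b on (0.8859, 0.8193) = 0.7258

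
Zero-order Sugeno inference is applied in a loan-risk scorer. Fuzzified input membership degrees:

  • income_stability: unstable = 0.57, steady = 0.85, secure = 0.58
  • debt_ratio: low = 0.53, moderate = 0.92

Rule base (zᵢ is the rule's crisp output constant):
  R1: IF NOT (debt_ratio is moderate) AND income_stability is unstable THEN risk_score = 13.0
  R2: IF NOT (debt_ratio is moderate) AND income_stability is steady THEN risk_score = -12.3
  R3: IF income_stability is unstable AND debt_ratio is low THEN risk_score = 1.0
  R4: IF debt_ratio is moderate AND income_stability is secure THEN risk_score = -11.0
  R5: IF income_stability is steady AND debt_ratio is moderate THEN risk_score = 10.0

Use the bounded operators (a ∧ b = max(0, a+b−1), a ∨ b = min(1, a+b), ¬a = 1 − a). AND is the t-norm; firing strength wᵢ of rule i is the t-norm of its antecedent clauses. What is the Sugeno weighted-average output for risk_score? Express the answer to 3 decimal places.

1.679

R1 (z=13.0): ¬moderate=1−0.92=0.08, unstable=0.57; AND[max(0, a+b−1)] → w = 0.00
R2 (z=-12.3): ¬moderate=1−0.92=0.08, steady=0.85; AND[max(0, a+b−1)] → w = 0.00
R3 (z=1.0): unstable=0.57, low=0.53; AND[max(0, a+b−1)] → w = 0.10
R4 (z=-11.0): moderate=0.92, secure=0.58; AND[max(0, a+b−1)] → w = 0.50
R5 (z=10.0): steady=0.85, moderate=0.92; AND[max(0, a+b−1)] → w = 0.77
Weighted average = (0.00·13.0 + 0.00·-12.3 + 0.10·1.0 + 0.50·-11.0 + 0.77·10.0) / (0.00 + 0.00 + 0.10 + 0.50 + 0.77)
  = 2.3000 / 1.3700 = 1.679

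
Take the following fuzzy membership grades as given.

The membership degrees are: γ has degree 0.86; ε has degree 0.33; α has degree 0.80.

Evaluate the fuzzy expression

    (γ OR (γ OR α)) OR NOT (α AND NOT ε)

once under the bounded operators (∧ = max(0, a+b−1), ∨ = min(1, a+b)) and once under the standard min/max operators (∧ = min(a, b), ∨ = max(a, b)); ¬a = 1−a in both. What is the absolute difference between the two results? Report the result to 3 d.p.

0.140

Under bounded:
  γ OR α = min(1, a+b) on (0.86, 0.80) = 1.00
  γ OR (γ OR α) = min(1, a+b) on (0.86, 1.00) = 1.00
  NOT ε = 1 − 0.33 = 0.67
  α AND NOT ε = max(0, a+b−1) on (0.80, 0.67) = 0.47
  NOT (α AND NOT ε) = 1 − 0.47 = 0.53
  (γ OR (γ OR α)) OR NOT (α AND NOT ε) = min(1, a+b) on (1.00, 0.53) = 1.00
  → value = 1.0000
Under standard min/max:
  γ OR α = max(a, b) on (0.86, 0.80) = 0.86
  γ OR (γ OR α) = max(a, b) on (0.86, 0.86) = 0.86
  NOT ε = 1 − 0.33 = 0.67
  α AND NOT ε = min(a, b) on (0.80, 0.67) = 0.67
  NOT (α AND NOT ε) = 1 − 0.67 = 0.33
  (γ OR (γ OR α)) OR NOT (α AND NOT ε) = max(a, b) on (0.86, 0.33) = 0.86
  → value = 0.8600
|1.0000 − 0.8600| = 0.140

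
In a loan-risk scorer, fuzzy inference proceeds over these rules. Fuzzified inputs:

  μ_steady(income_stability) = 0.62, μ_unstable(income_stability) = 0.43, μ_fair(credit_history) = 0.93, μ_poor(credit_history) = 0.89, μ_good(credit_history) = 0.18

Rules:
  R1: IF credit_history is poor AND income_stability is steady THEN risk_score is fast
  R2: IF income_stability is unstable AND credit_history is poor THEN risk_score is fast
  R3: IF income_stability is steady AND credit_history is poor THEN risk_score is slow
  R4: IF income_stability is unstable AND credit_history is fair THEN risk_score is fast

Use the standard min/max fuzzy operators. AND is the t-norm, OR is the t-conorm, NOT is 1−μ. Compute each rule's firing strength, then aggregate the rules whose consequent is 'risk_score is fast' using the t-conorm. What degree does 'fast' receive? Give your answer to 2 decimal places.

0.62

R1: poor=0.89, steady=0.62; AND[min(a, b)] → w = 0.62
R2: unstable=0.43, poor=0.89; AND[min(a, b)] → w = 0.43
R3: steady=0.62, poor=0.89; AND[min(a, b)] → w = 0.62
R4: unstable=0.43, fair=0.93; AND[min(a, b)] → w = 0.43
Rules with consequent 'fast': {R1, R2, R4} → strengths 0.62, 0.43, 0.43
Aggregate via t-conorm [max(a, b)]: 0.62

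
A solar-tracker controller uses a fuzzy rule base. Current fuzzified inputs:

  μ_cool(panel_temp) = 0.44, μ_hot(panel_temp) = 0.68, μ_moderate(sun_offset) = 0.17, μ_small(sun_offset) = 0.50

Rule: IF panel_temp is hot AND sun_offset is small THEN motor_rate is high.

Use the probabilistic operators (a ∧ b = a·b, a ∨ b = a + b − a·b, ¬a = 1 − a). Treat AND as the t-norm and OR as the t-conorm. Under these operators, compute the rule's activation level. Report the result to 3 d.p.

firing strength: hot=0.68, small=0.50; AND[a·b] → w = 0.3400

0.340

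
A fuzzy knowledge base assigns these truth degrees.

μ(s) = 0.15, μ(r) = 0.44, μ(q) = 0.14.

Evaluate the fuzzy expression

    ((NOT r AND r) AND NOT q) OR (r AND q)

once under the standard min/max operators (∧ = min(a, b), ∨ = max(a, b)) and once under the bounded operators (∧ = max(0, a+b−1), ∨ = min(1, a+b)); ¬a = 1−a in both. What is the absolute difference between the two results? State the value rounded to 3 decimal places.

0.440

Under standard min/max:
  NOT r = 1 − 0.44 = 0.56
  NOT r AND r = min(a, b) on (0.56, 0.44) = 0.44
  NOT q = 1 − 0.14 = 0.86
  (NOT r AND r) AND NOT q = min(a, b) on (0.44, 0.86) = 0.44
  r AND q = min(a, b) on (0.44, 0.14) = 0.14
  ((NOT r AND r) AND NOT q) OR (r AND q) = max(a, b) on (0.44, 0.14) = 0.44
  → value = 0.4400
Under bounded:
  NOT r = 1 − 0.44 = 0.56
  NOT r AND r = max(0, a+b−1) on (0.56, 0.44) = 0.00
  NOT q = 1 − 0.14 = 0.86
  (NOT r AND r) AND NOT q = max(0, a+b−1) on (0.00, 0.86) = 0.00
  r AND q = max(0, a+b−1) on (0.44, 0.14) = 0.00
  ((NOT r AND r) AND NOT q) OR (r AND q) = min(1, a+b) on (0.00, 0.00) = 0.00
  → value = 0.0000
|0.4400 − 0.0000| = 0.440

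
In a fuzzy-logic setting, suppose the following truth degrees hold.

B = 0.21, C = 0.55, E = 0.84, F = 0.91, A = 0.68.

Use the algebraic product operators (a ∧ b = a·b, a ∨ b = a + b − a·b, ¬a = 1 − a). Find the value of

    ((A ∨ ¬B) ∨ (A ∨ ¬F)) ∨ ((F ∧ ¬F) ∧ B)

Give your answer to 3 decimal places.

0.981

¬B = 1 − 0.2100 = 0.7900
A ∨ ¬B = a + b − a·b on (0.6800, 0.7900) = 0.9328
¬F = 1 − 0.9100 = 0.0900
A ∨ ¬F = a + b − a·b on (0.6800, 0.0900) = 0.7088
(A ∨ ¬B) ∨ (A ∨ ¬F) = a + b − a·b on (0.9328, 0.7088) = 0.9804
¬F = 1 − 0.9100 = 0.0900
F ∧ ¬F = a·b on (0.9100, 0.0900) = 0.0819
(F ∧ ¬F) ∧ B = a·b on (0.0819, 0.2100) = 0.0172
((A ∨ ¬B) ∨ (A ∨ ¬F)) ∨ ((F ∧ ¬F) ∧ B) = a + b − a·b on (0.9804, 0.0172) = 0.9808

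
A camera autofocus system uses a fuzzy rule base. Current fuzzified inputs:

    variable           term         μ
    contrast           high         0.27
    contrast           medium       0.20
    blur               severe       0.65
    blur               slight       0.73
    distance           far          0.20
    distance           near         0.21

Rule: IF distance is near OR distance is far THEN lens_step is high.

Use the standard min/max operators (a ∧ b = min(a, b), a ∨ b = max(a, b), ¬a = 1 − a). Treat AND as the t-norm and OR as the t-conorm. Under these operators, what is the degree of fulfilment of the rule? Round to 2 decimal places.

firing strength: near=0.21, far=0.20; OR[max(a, b)] → w = 0.21

0.21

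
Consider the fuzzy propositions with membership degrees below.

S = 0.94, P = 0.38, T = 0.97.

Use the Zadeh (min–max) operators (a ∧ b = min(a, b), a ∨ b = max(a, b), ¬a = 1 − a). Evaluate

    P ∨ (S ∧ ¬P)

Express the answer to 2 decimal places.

¬P = 1 − 0.38 = 0.62
S ∧ ¬P = min(a, b) on (0.94, 0.62) = 0.62
P ∨ (S ∧ ¬P) = max(a, b) on (0.38, 0.62) = 0.62

0.62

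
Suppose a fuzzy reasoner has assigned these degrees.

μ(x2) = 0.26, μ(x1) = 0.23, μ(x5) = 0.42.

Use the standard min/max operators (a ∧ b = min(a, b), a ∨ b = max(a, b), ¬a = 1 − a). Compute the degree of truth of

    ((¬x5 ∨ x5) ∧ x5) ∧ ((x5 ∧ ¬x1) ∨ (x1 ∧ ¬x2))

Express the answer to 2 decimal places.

0.42

¬x5 = 1 − 0.42 = 0.58
¬x5 ∨ x5 = max(a, b) on (0.58, 0.42) = 0.58
(¬x5 ∨ x5) ∧ x5 = min(a, b) on (0.58, 0.42) = 0.42
¬x1 = 1 − 0.23 = 0.77
x5 ∧ ¬x1 = min(a, b) on (0.42, 0.77) = 0.42
¬x2 = 1 − 0.26 = 0.74
x1 ∧ ¬x2 = min(a, b) on (0.23, 0.74) = 0.23
(x5 ∧ ¬x1) ∨ (x1 ∧ ¬x2) = max(a, b) on (0.42, 0.23) = 0.42
((¬x5 ∨ x5) ∧ x5) ∧ ((x5 ∧ ¬x1) ∨ (x1 ∧ ¬x2)) = min(a, b) on (0.42, 0.42) = 0.42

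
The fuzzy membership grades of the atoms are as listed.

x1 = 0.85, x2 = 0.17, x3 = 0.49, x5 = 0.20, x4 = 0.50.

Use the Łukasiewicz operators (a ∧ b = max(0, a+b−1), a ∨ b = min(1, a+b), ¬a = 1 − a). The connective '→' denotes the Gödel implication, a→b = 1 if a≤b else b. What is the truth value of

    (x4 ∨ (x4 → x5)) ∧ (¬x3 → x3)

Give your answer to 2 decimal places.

x4 → x5  [Gödel: 1 if a≤b else b] with a=0.50, b=0.20 → 0.20
x4 ∨ (x4 → x5) = min(1, a+b) on (0.50, 0.20) = 0.70
¬x3 = 1 − 0.49 = 0.51
¬x3 → x3  [Gödel: 1 if a≤b else b] with a=0.51, b=0.49 → 0.49
(x4 ∨ (x4 → x5)) ∧ (¬x3 → x3) = max(0, a+b−1) on (0.70, 0.49) = 0.19

0.19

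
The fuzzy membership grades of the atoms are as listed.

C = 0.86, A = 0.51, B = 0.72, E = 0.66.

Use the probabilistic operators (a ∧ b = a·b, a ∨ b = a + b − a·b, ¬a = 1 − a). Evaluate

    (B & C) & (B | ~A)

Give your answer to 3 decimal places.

0.531

B & C = a·b on (0.7200, 0.8600) = 0.6192
~A = 1 − 0.5100 = 0.4900
B | ~A = a + b − a·b on (0.7200, 0.4900) = 0.8572
(B & C) & (B | ~A) = a·b on (0.6192, 0.8572) = 0.5308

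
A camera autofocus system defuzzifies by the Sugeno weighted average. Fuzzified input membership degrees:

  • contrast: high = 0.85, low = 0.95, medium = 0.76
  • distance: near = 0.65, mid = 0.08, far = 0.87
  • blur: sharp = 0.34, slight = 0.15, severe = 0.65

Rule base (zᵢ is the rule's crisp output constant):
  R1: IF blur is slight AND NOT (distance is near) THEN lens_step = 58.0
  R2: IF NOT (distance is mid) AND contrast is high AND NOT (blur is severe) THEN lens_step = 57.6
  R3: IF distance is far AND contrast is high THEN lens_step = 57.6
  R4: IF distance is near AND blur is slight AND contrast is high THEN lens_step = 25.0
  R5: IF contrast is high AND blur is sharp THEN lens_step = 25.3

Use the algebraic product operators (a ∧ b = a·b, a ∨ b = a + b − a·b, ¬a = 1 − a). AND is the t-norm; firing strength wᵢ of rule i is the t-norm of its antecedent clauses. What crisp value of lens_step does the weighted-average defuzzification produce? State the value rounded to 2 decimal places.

R1 (z=58.0): slight=0.15, ¬near=1−0.65=0.35; AND[a·b] → w = 0.0525
R2 (z=57.6): ¬mid=1−0.08=0.92, high=0.85, ¬severe=1−0.65=0.35; AND[a·b] → w = 0.2737
R3 (z=57.6): far=0.87, high=0.85; AND[a·b] → w = 0.7395
R4 (z=25.0): near=0.65, slight=0.15, high=0.85; AND[a·b] → w = 0.0829
R5 (z=25.3): high=0.85, sharp=0.34; AND[a·b] → w = 0.2890
Weighted average = (0.0525·58.0 + 0.2737·57.6 + 0.7395·57.6 + 0.0829·25.0 + 0.2890·25.3) / (0.0525 + 0.2737 + 0.7395 + 0.0829 + 0.2890)
  = 70.7889 / 1.4376 = 49.24

49.24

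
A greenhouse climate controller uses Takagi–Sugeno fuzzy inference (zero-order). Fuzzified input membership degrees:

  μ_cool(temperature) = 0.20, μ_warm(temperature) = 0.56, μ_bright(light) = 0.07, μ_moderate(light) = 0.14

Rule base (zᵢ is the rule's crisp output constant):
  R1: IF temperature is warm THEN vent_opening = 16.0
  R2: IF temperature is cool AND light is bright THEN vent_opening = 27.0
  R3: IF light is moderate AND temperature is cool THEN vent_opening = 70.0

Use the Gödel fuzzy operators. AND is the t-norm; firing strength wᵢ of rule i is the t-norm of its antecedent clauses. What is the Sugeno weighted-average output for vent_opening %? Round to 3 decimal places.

R1 (z=16.0): warm=0.56 → w = 0.56
R2 (z=27.0): cool=0.20, bright=0.07; AND[min(a, b)] → w = 0.07
R3 (z=70.0): moderate=0.14, cool=0.20; AND[min(a, b)] → w = 0.14
Weighted average = (0.56·16.0 + 0.07·27.0 + 0.14·70.0) / (0.56 + 0.07 + 0.14)
  = 20.6500 / 0.7700 = 26.818

26.818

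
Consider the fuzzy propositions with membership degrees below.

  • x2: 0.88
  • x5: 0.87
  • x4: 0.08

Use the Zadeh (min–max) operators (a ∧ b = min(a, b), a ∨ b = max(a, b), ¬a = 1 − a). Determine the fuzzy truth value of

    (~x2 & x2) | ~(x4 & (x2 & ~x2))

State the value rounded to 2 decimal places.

~x2 = 1 − 0.88 = 0.12
~x2 & x2 = min(a, b) on (0.12, 0.88) = 0.12
~x2 = 1 − 0.88 = 0.12
x2 & ~x2 = min(a, b) on (0.88, 0.12) = 0.12
x4 & (x2 & ~x2) = min(a, b) on (0.08, 0.12) = 0.08
~(x4 & (x2 & ~x2)) = 1 − 0.08 = 0.92
(~x2 & x2) | ~(x4 & (x2 & ~x2)) = max(a, b) on (0.12, 0.92) = 0.92

0.92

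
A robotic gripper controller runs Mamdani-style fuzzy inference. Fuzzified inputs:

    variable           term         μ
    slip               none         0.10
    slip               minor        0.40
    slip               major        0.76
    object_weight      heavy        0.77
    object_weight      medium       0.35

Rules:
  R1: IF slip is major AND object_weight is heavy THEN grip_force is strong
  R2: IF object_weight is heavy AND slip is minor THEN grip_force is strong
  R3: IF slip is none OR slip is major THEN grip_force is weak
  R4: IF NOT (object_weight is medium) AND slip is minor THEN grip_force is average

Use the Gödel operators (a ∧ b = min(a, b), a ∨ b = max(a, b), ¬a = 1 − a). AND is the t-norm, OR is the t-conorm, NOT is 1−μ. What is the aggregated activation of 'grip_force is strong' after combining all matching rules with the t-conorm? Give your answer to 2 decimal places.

0.76

R1: major=0.76, heavy=0.77; AND[min(a, b)] → w = 0.76
R2: heavy=0.77, minor=0.40; AND[min(a, b)] → w = 0.40
R3: none=0.10, major=0.76; OR[max(a, b)] → w = 0.76
R4: ¬medium=1−0.35=0.65, minor=0.40; AND[min(a, b)] → w = 0.40
Rules with consequent 'strong': {R1, R2} → strengths 0.76, 0.40
Aggregate via t-conorm [max(a, b)]: 0.76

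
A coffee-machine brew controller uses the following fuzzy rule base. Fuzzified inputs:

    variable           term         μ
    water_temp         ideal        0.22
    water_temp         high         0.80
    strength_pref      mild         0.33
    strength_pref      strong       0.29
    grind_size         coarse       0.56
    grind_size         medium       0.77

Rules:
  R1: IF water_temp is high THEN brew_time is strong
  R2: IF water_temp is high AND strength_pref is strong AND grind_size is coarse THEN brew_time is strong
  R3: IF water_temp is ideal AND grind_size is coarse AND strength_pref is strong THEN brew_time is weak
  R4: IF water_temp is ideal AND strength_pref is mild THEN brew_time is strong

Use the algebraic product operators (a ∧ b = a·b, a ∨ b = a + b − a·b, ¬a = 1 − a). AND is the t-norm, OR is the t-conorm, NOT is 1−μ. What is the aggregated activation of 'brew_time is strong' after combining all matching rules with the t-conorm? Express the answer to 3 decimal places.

R1: high=0.80 → w = 0.8000
R2: high=0.80, strong=0.29, coarse=0.56; AND[a·b] → w = 0.1299
R3: ideal=0.22, coarse=0.56, strong=0.29; AND[a·b] → w = 0.0357
R4: ideal=0.22, mild=0.33; AND[a·b] → w = 0.0726
Rules with consequent 'strong': {R1, R2, R4} → strengths 0.8000, 0.1299, 0.0726
Aggregate via t-conorm [a + b − a·b]: 0.8386

0.839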